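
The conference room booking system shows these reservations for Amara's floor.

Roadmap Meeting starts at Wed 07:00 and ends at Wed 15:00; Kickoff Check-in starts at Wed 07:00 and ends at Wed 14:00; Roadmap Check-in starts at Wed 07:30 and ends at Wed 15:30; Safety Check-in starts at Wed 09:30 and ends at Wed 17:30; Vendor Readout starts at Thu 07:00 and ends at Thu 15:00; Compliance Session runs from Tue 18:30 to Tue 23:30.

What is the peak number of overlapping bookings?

4

Sort all start/end points and keep a running count:
Tue 18:30 start Compliance Session → 1
Tue 23:30 end Compliance Session → 0
Wed 07:00 start Kickoff Check-in → 1
Wed 07:00 start Roadmap Meeting → 2
Wed 07:30 start Roadmap Check-in → 3
Wed 09:30 start Safety Check-in → 4
Wed 14:00 end Kickoff Check-in → 3
Wed 15:00 end Roadmap Meeting → 2
Wed 15:30 end Roadmap Check-in → 1
Wed 17:30 end Safety Check-in → 0
Thu 07:00 start Vendor Readout → 1
Thu 15:00 end Vendor Readout → 0
Peak is 4, at Wed 09:30 (Kickoff Check-in, Roadmap Check-in, Roadmap Meeting, Safety Check-in).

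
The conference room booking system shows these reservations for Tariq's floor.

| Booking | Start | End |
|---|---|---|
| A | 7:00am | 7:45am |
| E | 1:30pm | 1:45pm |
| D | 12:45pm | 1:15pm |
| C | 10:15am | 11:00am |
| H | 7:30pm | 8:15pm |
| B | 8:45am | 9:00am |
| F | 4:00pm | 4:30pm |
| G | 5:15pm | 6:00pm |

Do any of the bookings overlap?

No

Sorted by start: A, B, C, D, E, F, G, H.
B starts after A ends, so A has no further overlaps.
C starts after B ends, so B has no further overlaps.
D starts after C ends, so C has no further overlaps.
E starts after D ends, so D has no further overlaps.
F starts after E ends, so E has no further overlaps.
G starts after F ends, so F has no further overlaps.
H starts after G ends.
Every pair is clear; the schedule has no overlaps.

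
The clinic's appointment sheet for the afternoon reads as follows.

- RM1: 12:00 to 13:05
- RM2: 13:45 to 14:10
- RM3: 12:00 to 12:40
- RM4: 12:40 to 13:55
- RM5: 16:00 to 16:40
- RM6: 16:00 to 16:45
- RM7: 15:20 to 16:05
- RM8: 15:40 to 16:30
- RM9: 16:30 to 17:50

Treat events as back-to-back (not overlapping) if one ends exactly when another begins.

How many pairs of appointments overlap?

11

Sorted by start: RM1, RM3, RM4, RM2, RM7, RM8, RM5, RM6, RM9.
RM3 starts before RM1 ends → RM1 and RM3 overlap.
RM4 starts before RM1 ends → RM1 and RM4 overlap.
RM2 starts after RM1 ends, so nothing later overlaps RM1 either.
RM4 starts exactly when RM3 ends (back-to-back, no overlap), so nothing later overlaps RM3 either.
RM2 starts before RM4 ends → RM4 and RM2 overlap.
RM7 starts after RM4 ends, so nothing later overlaps RM4 either.
RM7 starts after RM2 ends, so nothing later overlaps RM2 either.
RM8 starts before RM7 ends → RM7 and RM8 overlap.
RM5 starts before RM7 ends → RM7 and RM5 overlap.
RM6 starts before RM7 ends → RM7 and RM6 overlap.
RM9 starts after RM7 ends.
RM5 starts before RM8 ends → RM8 and RM5 overlap.
RM6 starts before RM8 ends → RM8 and RM6 overlap.
RM9 starts exactly when RM8 ends (back-to-back, no overlap).
RM6 starts before RM5 ends → RM5 and RM6 overlap.
RM9 starts before RM5 ends → RM5 and RM9 overlap.
RM9 starts before RM6 ends → RM6 and RM9 overlap.
Overlapping pairs: RM1 & RM3, RM1 & RM4, RM2 & RM4, RM5 & RM6, RM5 & RM7, RM5 & RM8, RM5 & RM9, RM6 & RM7, RM6 & RM8, RM6 & RM9, RM7 & RM8 — 11 in total.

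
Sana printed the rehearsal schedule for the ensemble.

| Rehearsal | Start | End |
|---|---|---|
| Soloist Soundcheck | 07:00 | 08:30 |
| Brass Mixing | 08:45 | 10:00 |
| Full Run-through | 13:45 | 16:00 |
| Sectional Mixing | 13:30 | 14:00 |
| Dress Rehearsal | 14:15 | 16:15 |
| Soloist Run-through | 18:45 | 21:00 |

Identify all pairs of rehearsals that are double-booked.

Dress Rehearsal & Full Run-through, Full Run-through & Sectional Mixing

Sorted by start: Soloist Soundcheck, Brass Mixing, Sectional Mixing, Full Run-through, Dress Rehearsal, Soloist Run-through.
Brass Mixing starts after Soloist Soundcheck ends, so nothing later overlaps Soloist Soundcheck either.
Sectional Mixing starts after Brass Mixing ends, so nothing later overlaps Brass Mixing either.
Full Run-through starts before Sectional Mixing ends → Sectional Mixing and Full Run-through overlap.
Dress Rehearsal starts after Sectional Mixing ends, so nothing later overlaps Sectional Mixing either.
Dress Rehearsal starts before Full Run-through ends → Full Run-through and Dress Rehearsal overlap.
Soloist Run-through starts after Full Run-through ends.
Soloist Run-through starts after Dress Rehearsal ends.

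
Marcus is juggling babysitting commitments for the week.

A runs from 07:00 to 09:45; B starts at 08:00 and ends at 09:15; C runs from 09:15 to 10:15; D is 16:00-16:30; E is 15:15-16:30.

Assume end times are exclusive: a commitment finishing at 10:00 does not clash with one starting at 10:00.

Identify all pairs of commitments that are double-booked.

Sorted by start: A, B, C, E, D.
B starts before A ends → A and B overlap.
C starts before A ends → A and C overlap.
E starts after A ends, so A has no further overlaps.
C starts exactly when B ends (back-to-back, no overlap), so B has no further overlaps.
E starts after C ends, so C has no further overlaps.
D starts before E ends → E and D overlap.

A & B, A & C, D & E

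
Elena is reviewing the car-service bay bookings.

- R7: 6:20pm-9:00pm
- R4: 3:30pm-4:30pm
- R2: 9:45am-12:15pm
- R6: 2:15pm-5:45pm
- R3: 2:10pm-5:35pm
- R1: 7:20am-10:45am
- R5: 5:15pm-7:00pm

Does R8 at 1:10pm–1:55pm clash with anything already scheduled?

No — it doesn't clash with anything

R1: ends 10:45am at or before R8 starts 1:10pm → clear.
R2: ends 12:15pm at or before R8 starts 1:10pm → clear.
R3: starts 2:10pm at or after R8 ends 1:55pm → clear.
R6: starts 2:15pm at or after R8 ends 1:55pm → clear.
R4: starts 3:30pm at or after R8 ends 1:55pm → clear.
R5: starts 5:15pm at or after R8 ends 1:55pm → clear.
R7: starts 6:20pm at or after R8 ends 1:55pm → clear.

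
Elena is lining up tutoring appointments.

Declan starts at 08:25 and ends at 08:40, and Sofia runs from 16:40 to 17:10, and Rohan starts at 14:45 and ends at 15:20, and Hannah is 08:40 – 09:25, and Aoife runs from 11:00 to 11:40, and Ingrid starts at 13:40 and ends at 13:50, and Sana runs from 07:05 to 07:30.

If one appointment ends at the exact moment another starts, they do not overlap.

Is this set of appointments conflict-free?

Sorted by start: Sana, Declan, Hannah, Aoife, Ingrid, Rohan, Sofia.
Declan starts after Sana ends, so Sana has no further overlaps.
Hannah starts exactly when Declan ends (back-to-back, no overlap), so Declan has no further overlaps.
Aoife starts after Hannah ends, so Hannah has no further overlaps.
Ingrid starts after Aoife ends, so Aoife has no further overlaps.
Rohan starts after Ingrid ends, so Ingrid has no further overlaps.
Sofia starts after Rohan ends.
Every pair is clear; the schedule has no overlaps.

Yes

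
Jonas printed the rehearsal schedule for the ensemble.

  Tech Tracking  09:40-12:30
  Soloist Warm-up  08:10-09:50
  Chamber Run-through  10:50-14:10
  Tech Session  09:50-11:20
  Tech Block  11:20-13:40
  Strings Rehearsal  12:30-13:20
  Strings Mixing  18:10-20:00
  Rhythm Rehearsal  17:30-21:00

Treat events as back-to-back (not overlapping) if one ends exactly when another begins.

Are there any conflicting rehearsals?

Yes

Sorted by start: Soloist Warm-up, Tech Tracking, Tech Session, Chamber Run-through, Tech Block, Strings Rehearsal, Rhythm Rehearsal, Strings Mixing.
Tech Tracking starts before Soloist Warm-up ends → Soloist Warm-up and Tech Tracking overlap.
That's a conflict, so the schedule is not conflict-free.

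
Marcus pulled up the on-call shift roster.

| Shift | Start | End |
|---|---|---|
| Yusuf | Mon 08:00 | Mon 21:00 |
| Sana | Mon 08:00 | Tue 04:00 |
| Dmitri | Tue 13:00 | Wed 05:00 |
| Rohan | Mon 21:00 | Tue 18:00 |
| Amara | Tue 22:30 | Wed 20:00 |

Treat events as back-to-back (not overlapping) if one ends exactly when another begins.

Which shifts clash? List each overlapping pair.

Sorted by start: Yusuf, Sana, Rohan, Dmitri, Amara.
Sana starts before Yusuf ends → Yusuf and Sana overlap.
Rohan starts exactly when Yusuf ends (back-to-back, no overlap), so nothing later overlaps Yusuf either.
Rohan starts before Sana ends → Sana and Rohan overlap.
Dmitri starts after Sana ends, so nothing later overlaps Sana either.
Dmitri starts before Rohan ends → Rohan and Dmitri overlap.
Amara starts after Rohan ends.
Amara starts before Dmitri ends → Dmitri and Amara overlap.

Amara & Dmitri, Dmitri & Rohan, Rohan & Sana, Sana & Yusuf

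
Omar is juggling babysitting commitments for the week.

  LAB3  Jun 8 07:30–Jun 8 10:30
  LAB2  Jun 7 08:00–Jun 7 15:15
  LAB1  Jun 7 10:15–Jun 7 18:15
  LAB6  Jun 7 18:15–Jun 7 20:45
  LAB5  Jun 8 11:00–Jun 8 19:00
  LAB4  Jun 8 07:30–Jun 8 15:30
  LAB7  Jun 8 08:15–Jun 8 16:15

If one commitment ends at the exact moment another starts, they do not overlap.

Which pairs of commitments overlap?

Sorted by start: LAB2, LAB1, LAB6, LAB3, LAB4, LAB7, LAB5.
LAB1 starts before LAB2 ends → LAB2 and LAB1 overlap.
LAB6 starts after LAB2 ends; LAB2 is clear from here.
LAB6 starts exactly when LAB1 ends (back-to-back, no overlap); LAB1 is clear from here.
LAB3 starts after LAB6 ends; LAB6 is clear from here.
LAB4 starts before LAB3 ends → LAB3 and LAB4 overlap.
LAB7 starts before LAB3 ends → LAB3 and LAB7 overlap.
LAB5 starts after LAB3 ends.
LAB7 starts before LAB4 ends → LAB4 and LAB7 overlap.
LAB5 starts before LAB4 ends → LAB4 and LAB5 overlap.
LAB5 starts before LAB7 ends → LAB7 and LAB5 overlap.

LAB1 & LAB2, LAB3 & LAB4, LAB3 & LAB7, LAB4 & LAB5, LAB4 & LAB7, LAB5 & LAB7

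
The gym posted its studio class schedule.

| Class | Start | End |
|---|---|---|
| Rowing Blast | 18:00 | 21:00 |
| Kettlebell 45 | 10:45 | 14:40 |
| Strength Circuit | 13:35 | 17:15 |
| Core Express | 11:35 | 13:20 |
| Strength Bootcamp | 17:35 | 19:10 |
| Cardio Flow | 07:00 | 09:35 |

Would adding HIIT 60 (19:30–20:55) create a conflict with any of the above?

Yes — it overlaps Rowing Blast

Cardio Flow: ends 09:35 at or before HIIT 60 starts 19:30 → clear.
Kettlebell 45: ends 14:40 at or before HIIT 60 starts 19:30 → clear.
Core Express: ends 13:20 at or before HIIT 60 starts 19:30 → clear.
Strength Circuit: ends 17:15 at or before HIIT 60 starts 19:30 → clear.
Strength Bootcamp: ends 19:10 at or before HIIT 60 starts 19:30 → clear.
Rowing Blast: starts 18:00 before HIIT 60 ends 20:55, and ends 21:00 after HIIT 60 starts 19:30 → overlap.
HIIT 60 overlaps Rowing Blast.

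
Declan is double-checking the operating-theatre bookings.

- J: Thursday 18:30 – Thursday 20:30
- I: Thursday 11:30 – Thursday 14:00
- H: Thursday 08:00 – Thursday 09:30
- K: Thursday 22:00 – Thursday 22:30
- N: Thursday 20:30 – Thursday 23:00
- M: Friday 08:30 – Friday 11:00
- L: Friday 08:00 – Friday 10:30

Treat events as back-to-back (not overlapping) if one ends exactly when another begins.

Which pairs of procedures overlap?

Check each pair: they overlap iff neither finishes before the other starts.
Sorted by start: H, I, J, N, K, L, M.
I starts after H ends — done with H.
J starts after I ends — done with I.
N starts exactly when J ends (back-to-back, no overlap) — done with J.
K starts before N ends → N and K overlap.
L starts after N ends — done with N.
L starts after K ends — done with K.
M starts before L ends → L and M overlap.

K & N, L & M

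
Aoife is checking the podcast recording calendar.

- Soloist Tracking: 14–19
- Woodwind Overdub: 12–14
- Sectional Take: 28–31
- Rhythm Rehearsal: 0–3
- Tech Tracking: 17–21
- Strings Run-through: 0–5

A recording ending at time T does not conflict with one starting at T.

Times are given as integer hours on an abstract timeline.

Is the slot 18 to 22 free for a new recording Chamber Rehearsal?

No — it overlaps Soloist Tracking, Tech Tracking

Rhythm Rehearsal: ends 3 at or before Chamber Rehearsal starts 18 → clear.
Strings Run-through: ends 5 at or before Chamber Rehearsal starts 18 → clear.
Woodwind Overdub: ends 14 at or before Chamber Rehearsal starts 18 → clear.
Soloist Tracking: starts 14 before Chamber Rehearsal ends 22, and ends 19 after Chamber Rehearsal starts 18 → overlap.
Tech Tracking: starts 17 before Chamber Rehearsal ends 22, and ends 21 after Chamber Rehearsal starts 18 → overlap.
Sectional Take: starts 28 at or after Chamber Rehearsal ends 22 → clear.
Chamber Rehearsal overlaps Soloist Tracking, Tech Tracking.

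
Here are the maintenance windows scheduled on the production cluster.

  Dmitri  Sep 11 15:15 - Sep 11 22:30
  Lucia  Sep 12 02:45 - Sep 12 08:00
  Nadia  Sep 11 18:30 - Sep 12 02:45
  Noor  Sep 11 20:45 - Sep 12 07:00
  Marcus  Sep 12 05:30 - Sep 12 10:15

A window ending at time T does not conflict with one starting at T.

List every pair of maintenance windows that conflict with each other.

Sorted by start: Dmitri, Nadia, Noor, Lucia, Marcus.
Nadia starts before Dmitri ends → Dmitri and Nadia overlap.
Noor starts before Dmitri ends → Dmitri and Noor overlap.
Lucia starts after Dmitri ends; Dmitri is clear from here.
Noor starts before Nadia ends → Nadia and Noor overlap.
Lucia starts exactly when Nadia ends (back-to-back, no overlap); Nadia is clear from here.
Lucia starts before Noor ends → Noor and Lucia overlap.
Marcus starts before Noor ends → Noor and Marcus overlap.
Marcus starts before Lucia ends → Lucia and Marcus overlap.

Dmitri & Nadia, Dmitri & Noor, Lucia & Marcus, Lucia & Noor, Marcus & Noor, Nadia & Noor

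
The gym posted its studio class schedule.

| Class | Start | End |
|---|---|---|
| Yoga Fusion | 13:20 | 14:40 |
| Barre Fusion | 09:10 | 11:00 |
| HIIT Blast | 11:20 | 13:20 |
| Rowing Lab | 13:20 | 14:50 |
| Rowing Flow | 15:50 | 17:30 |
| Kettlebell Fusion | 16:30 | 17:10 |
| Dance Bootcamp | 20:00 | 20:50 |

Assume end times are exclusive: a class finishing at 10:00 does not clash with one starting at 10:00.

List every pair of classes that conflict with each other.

Sorted by start: Barre Fusion, HIIT Blast, Yoga Fusion, Rowing Lab, Rowing Flow, Kettlebell Fusion, Dance Bootcamp.
HIIT Blast starts after Barre Fusion ends — done with Barre Fusion.
Yoga Fusion starts exactly when HIIT Blast ends (back-to-back, no overlap) — done with HIIT Blast.
Rowing Lab starts before Yoga Fusion ends → Yoga Fusion and Rowing Lab overlap.
Rowing Flow starts after Yoga Fusion ends — done with Yoga Fusion.
Rowing Flow starts after Rowing Lab ends — done with Rowing Lab.
Kettlebell Fusion starts before Rowing Flow ends → Rowing Flow and Kettlebell Fusion overlap.
Dance Bootcamp starts after Rowing Flow ends.
Dance Bootcamp starts after Kettlebell Fusion ends.

Kettlebell Fusion & Rowing Flow, Rowing Lab & Yoga Fusion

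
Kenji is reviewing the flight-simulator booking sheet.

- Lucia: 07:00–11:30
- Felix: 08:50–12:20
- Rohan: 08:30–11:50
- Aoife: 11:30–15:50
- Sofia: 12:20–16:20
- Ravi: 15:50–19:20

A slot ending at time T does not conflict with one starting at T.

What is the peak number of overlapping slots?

3

Walk through starts and ends in time order (an end at T is processed before a start at T):
07:00 start Lucia → 1
08:30 start Rohan → 2
08:50 start Felix → 3
11:30 end Lucia → 2
11:30 start Aoife → 3
11:50 end Rohan → 2
12:20 end Felix → 1
12:20 start Sofia → 2
15:50 end Aoife → 1
15:50 start Ravi → 2
16:20 end Sofia → 1
19:20 end Ravi → 0
Peak is 3, at 08:50 (Felix, Lucia, Rohan).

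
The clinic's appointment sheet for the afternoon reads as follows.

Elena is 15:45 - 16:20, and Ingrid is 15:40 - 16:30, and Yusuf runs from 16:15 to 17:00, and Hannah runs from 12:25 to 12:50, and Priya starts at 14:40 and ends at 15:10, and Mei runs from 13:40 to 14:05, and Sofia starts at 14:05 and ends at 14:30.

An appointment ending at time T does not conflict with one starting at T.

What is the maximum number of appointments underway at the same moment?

Sort all start/end points and keep a running count:
12:25 start Hannah → 1
12:50 end Hannah → 0
13:40 start Mei → 1
14:05 end Mei → 0
14:05 start Sofia → 1
14:30 end Sofia → 0
14:40 start Priya → 1
15:10 end Priya → 0
15:40 start Ingrid → 1
15:45 start Elena → 2
16:15 start Yusuf → 3
16:20 end Elena → 2
16:30 end Ingrid → 1
17:00 end Yusuf → 0
Peak is 3, at 16:15 (Elena, Ingrid, Yusuf).

3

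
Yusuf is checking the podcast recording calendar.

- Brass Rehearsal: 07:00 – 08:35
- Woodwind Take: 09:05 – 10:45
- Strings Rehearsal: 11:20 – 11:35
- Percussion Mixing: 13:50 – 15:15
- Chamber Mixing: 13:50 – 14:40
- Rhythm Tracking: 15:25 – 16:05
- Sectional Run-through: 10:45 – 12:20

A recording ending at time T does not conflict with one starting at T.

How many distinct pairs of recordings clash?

Sorted by start: Brass Rehearsal, Woodwind Take, Sectional Run-through, Strings Rehearsal, Percussion Mixing, Chamber Mixing, Rhythm Tracking.
Woodwind Take starts after Brass Rehearsal ends, so nothing later overlaps Brass Rehearsal either.
Sectional Run-through starts exactly when Woodwind Take ends (back-to-back, no overlap), so nothing later overlaps Woodwind Take either.
Strings Rehearsal starts before Sectional Run-through ends → Sectional Run-through and Strings Rehearsal overlap.
Percussion Mixing starts after Sectional Run-through ends, so nothing later overlaps Sectional Run-through either.
Percussion Mixing starts after Strings Rehearsal ends, so nothing later overlaps Strings Rehearsal either.
Chamber Mixing starts before Percussion Mixing ends → Percussion Mixing and Chamber Mixing overlap.
Rhythm Tracking starts after Percussion Mixing ends.
Rhythm Tracking starts after Chamber Mixing ends.
Overlapping pairs: Chamber Mixing & Percussion Mixing, Sectional Run-through & Strings Rehearsal — 2 in total.

2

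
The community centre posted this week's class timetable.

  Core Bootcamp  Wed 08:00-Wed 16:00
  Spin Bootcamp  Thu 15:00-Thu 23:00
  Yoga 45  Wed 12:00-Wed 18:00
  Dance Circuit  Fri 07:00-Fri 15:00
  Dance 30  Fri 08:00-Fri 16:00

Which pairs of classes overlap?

Core Bootcamp & Yoga 45, Dance 30 & Dance Circuit

Check each pair: they overlap iff neither finishes before the other starts.
Sorted by start: Core Bootcamp, Yoga 45, Spin Bootcamp, Dance Circuit, Dance 30.
Yoga 45 starts before Core Bootcamp ends → Core Bootcamp and Yoga 45 overlap.
Spin Bootcamp starts after Core Bootcamp ends, so Core Bootcamp has no further overlaps.
Spin Bootcamp starts after Yoga 45 ends, so Yoga 45 has no further overlaps.
Dance Circuit starts after Spin Bootcamp ends, so Spin Bootcamp has no further overlaps.
Dance 30 starts before Dance Circuit ends → Dance Circuit and Dance 30 overlap.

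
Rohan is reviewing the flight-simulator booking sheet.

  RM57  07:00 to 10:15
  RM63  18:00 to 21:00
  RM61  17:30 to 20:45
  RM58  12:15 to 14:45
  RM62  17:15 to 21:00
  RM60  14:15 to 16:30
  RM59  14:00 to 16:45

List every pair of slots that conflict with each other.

RM58 & RM59, RM58 & RM60, RM59 & RM60, RM61 & RM62, RM61 & RM63, RM62 & RM63

Sorted by start: RM57, RM58, RM59, RM60, RM62, RM61, RM63.
RM58 starts after RM57 ends — done with RM57.
RM59 starts before RM58 ends → RM58 and RM59 overlap.
RM60 starts before RM58 ends → RM58 and RM60 overlap.
RM62 starts after RM58 ends — done with RM58.
RM60 starts before RM59 ends → RM59 and RM60 overlap.
RM62 starts after RM59 ends — done with RM59.
RM62 starts after RM60 ends — done with RM60.
RM61 starts before RM62 ends → RM62 and RM61 overlap.
RM63 starts before RM62 ends → RM62 and RM63 overlap.
RM63 starts before RM61 ends → RM61 and RM63 overlap.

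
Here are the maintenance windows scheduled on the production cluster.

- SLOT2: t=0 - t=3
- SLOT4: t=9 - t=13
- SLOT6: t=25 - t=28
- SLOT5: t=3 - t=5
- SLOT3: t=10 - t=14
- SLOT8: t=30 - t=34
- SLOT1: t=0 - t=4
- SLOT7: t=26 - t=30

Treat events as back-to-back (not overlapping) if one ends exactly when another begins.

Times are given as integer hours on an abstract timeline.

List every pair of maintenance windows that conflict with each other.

SLOT1 & SLOT2, SLOT1 & SLOT5, SLOT3 & SLOT4, SLOT6 & SLOT7

Sorted by start: SLOT1, SLOT2, SLOT5, SLOT4, SLOT3, SLOT6, SLOT7, SLOT8.
SLOT2 starts before SLOT1 ends → SLOT1 and SLOT2 overlap.
SLOT5 starts before SLOT1 ends → SLOT1 and SLOT5 overlap.
SLOT4 starts after SLOT1 ends; SLOT1 is clear from here.
SLOT5 starts exactly when SLOT2 ends (back-to-back, no overlap); SLOT2 is clear from here.
SLOT4 starts after SLOT5 ends; SLOT5 is clear from here.
SLOT3 starts before SLOT4 ends → SLOT4 and SLOT3 overlap.
SLOT6 starts after SLOT4 ends; SLOT4 is clear from here.
SLOT6 starts after SLOT3 ends; SLOT3 is clear from here.
SLOT7 starts before SLOT6 ends → SLOT6 and SLOT7 overlap.
SLOT8 starts after SLOT6 ends.
SLOT8 starts exactly when SLOT7 ends (back-to-back, no overlap).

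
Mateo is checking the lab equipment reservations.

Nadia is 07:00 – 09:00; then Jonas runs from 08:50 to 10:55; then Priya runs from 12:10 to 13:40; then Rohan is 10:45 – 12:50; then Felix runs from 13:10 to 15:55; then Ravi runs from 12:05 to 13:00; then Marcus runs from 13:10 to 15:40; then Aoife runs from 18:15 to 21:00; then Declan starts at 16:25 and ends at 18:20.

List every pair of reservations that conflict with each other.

Sorted by start: Nadia, Jonas, Rohan, Ravi, Priya, Felix, Marcus, Declan, Aoife.
Jonas starts before Nadia ends → Nadia and Jonas overlap.
Rohan starts after Nadia ends, so Nadia has no further overlaps.
Rohan starts before Jonas ends → Jonas and Rohan overlap.
Ravi starts after Jonas ends, so Jonas has no further overlaps.
Ravi starts before Rohan ends → Rohan and Ravi overlap.
Priya starts before Rohan ends → Rohan and Priya overlap.
Felix starts after Rohan ends, so Rohan has no further overlaps.
Priya starts before Ravi ends → Ravi and Priya overlap.
Felix starts after Ravi ends, so Ravi has no further overlaps.
Felix starts before Priya ends → Priya and Felix overlap.
Marcus starts before Priya ends → Priya and Marcus overlap.
Declan starts after Priya ends, so Priya has no further overlaps.
Marcus starts before Felix ends → Felix and Marcus overlap.
Declan starts after Felix ends, so Felix has no further overlaps.
Declan starts after Marcus ends, so Marcus has no further overlaps.
Aoife starts before Declan ends → Declan and Aoife overlap.

Aoife & Declan, Felix & Marcus, Felix & Priya, Jonas & Nadia, Jonas & Rohan, Marcus & Priya, Priya & Ravi, Priya & Rohan, Ravi & Rohan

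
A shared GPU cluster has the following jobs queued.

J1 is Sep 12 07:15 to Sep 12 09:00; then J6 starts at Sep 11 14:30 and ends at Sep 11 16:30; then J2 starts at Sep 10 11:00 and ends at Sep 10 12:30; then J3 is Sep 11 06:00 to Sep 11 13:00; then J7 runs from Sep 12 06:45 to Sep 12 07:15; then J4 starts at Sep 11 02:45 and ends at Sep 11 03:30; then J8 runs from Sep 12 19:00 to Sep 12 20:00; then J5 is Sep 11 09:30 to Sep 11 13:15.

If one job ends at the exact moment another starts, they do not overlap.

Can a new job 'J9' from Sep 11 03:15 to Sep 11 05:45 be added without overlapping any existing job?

J2: ends Sep 10 12:30 at or before J9 starts Sep 11 03:15 → clear.
J4: starts Sep 11 02:45 before J9 ends Sep 11 05:45, and ends Sep 11 03:30 after J9 starts Sep 11 03:15 → overlap.
J3: starts Sep 11 06:00 at or after J9 ends Sep 11 05:45 → clear.
J5: starts Sep 11 09:30 at or after J9 ends Sep 11 05:45 → clear.
J6: starts Sep 11 14:30 at or after J9 ends Sep 11 05:45 → clear.
J7: starts Sep 12 06:45 at or after J9 ends Sep 11 05:45 → clear.
J1: starts Sep 12 07:15 at or after J9 ends Sep 11 05:45 → clear.
J8: starts Sep 12 19:00 at or after J9 ends Sep 11 05:45 → clear.
J9 overlaps J4.

No — it overlaps J4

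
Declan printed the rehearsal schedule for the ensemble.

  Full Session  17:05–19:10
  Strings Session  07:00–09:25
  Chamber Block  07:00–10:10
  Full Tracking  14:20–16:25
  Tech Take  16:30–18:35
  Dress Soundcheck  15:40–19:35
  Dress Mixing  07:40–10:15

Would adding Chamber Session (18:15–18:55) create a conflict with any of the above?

Strings Session: ends 09:25 at or before Chamber Session starts 18:15 → clear.
Chamber Block: ends 10:10 at or before Chamber Session starts 18:15 → clear.
Dress Mixing: ends 10:15 at or before Chamber Session starts 18:15 → clear.
Full Tracking: ends 16:25 at or before Chamber Session starts 18:15 → clear.
Dress Soundcheck: starts 15:40 before Chamber Session ends 18:55, and ends 19:35 after Chamber Session starts 18:15 → overlap.
Tech Take: starts 16:30 before Chamber Session ends 18:55, and ends 18:35 after Chamber Session starts 18:15 → overlap.
Full Session: starts 17:05 before Chamber Session ends 18:55, and ends 19:10 after Chamber Session starts 18:15 → overlap.
Chamber Session overlaps Dress Soundcheck, Full Session, Tech Take.

Yes — it overlaps Dress Soundcheck, Full Session, Tech Take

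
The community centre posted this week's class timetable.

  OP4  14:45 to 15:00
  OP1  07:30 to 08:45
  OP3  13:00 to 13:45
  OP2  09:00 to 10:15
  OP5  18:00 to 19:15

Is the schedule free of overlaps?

Sorted by start: OP1, OP2, OP3, OP4, OP5.
OP2 starts after OP1 ends — done with OP1.
OP3 starts after OP2 ends — done with OP2.
OP4 starts after OP3 ends — done with OP3.
OP5 starts after OP4 ends.
Every pair is clear; the schedule has no overlaps.

Yes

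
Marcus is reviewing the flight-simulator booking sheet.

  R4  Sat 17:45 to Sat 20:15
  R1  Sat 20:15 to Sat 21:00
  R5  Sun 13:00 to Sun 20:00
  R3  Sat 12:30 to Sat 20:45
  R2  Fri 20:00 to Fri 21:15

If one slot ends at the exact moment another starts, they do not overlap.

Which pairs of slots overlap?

Check each pair: they overlap iff neither finishes before the other starts.
Sorted by start: R2, R3, R4, R1, R5.
R3 starts after R2 ends — done with R2.
R4 starts before R3 ends → R3 and R4 overlap.
R1 starts before R3 ends → R3 and R1 overlap.
R5 starts after R3 ends.
R1 starts exactly when R4 ends (back-to-back, no overlap) — done with R4.
R5 starts after R1 ends.

R1 & R3, R3 & R4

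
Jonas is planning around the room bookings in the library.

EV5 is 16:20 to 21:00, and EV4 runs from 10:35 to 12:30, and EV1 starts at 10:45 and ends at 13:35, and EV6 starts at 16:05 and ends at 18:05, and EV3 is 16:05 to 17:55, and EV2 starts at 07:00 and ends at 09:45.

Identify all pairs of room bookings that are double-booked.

EV1 & EV4, EV3 & EV5, EV3 & EV6, EV5 & EV6

Two intervals overlap when each starts before the other ends.
Sorted by start: EV2, EV4, EV1, EV3, EV6, EV5.
EV4 starts after EV2 ends, so EV2 has no further overlaps.
EV1 starts before EV4 ends → EV4 and EV1 overlap.
EV3 starts after EV4 ends, so EV4 has no further overlaps.
EV3 starts after EV1 ends, so EV1 has no further overlaps.
EV6 starts before EV3 ends → EV3 and EV6 overlap.
EV5 starts before EV3 ends → EV3 and EV5 overlap.
EV5 starts before EV6 ends → EV6 and EV5 overlap.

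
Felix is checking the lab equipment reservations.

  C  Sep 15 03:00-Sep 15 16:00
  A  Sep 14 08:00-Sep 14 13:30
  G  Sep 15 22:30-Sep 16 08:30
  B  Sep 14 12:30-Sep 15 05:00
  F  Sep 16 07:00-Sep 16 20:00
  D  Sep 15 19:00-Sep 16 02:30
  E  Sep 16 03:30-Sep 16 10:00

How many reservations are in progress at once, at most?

3

Walk through starts and ends in time order (an end at T is processed before a start at T):
Sep 14 08:00 start A → 1
Sep 14 12:30 start B → 2
Sep 14 13:30 end A → 1
Sep 15 03:00 start C → 2
Sep 15 05:00 end B → 1
Sep 15 16:00 end C → 0
Sep 15 19:00 start D → 1
Sep 15 22:30 start G → 2
Sep 16 02:30 end D → 1
Sep 16 03:30 start E → 2
Sep 16 07:00 start F → 3
Sep 16 08:30 end G → 2
Sep 16 10:00 end E → 1
Sep 16 20:00 end F → 0
Peak is 3, at Sep 16 07:00 (E, F, G).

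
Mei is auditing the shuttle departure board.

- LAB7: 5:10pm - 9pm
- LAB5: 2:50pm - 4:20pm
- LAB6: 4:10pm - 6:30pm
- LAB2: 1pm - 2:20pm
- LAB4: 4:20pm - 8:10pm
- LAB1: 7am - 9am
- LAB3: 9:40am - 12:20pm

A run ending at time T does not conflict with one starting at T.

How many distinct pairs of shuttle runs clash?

Sorted by start: LAB1, LAB3, LAB2, LAB5, LAB6, LAB4, LAB7.
LAB3 starts after LAB1 ends, so LAB1 has no further overlaps.
LAB2 starts after LAB3 ends, so LAB3 has no further overlaps.
LAB5 starts after LAB2 ends, so LAB2 has no further overlaps.
LAB6 starts before LAB5 ends → LAB5 and LAB6 overlap.
LAB4 starts exactly when LAB5 ends (back-to-back, no overlap), so LAB5 has no further overlaps.
LAB4 starts before LAB6 ends → LAB6 and LAB4 overlap.
LAB7 starts before LAB6 ends → LAB6 and LAB7 overlap.
LAB7 starts before LAB4 ends → LAB4 and LAB7 overlap.
Overlapping pairs: LAB4 & LAB6, LAB4 & LAB7, LAB5 & LAB6, LAB6 & LAB7 — 4 in total.

4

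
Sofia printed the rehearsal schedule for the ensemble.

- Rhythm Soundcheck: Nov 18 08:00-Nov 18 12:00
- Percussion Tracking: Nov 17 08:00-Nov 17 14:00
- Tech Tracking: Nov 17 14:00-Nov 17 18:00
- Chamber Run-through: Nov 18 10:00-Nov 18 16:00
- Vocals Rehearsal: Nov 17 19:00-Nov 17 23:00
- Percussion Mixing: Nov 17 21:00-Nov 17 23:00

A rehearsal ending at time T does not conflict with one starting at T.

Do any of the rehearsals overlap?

Yes

Sorted by start: Percussion Tracking, Tech Tracking, Vocals Rehearsal, Percussion Mixing, Rhythm Soundcheck, Chamber Run-through.
Tech Tracking starts exactly when Percussion Tracking ends (back-to-back, no overlap) — done with Percussion Tracking.
Vocals Rehearsal starts after Tech Tracking ends — done with Tech Tracking.
Percussion Mixing starts before Vocals Rehearsal ends → Vocals Rehearsal and Percussion Mixing overlap.
That's a conflict, so the schedule is not conflict-free.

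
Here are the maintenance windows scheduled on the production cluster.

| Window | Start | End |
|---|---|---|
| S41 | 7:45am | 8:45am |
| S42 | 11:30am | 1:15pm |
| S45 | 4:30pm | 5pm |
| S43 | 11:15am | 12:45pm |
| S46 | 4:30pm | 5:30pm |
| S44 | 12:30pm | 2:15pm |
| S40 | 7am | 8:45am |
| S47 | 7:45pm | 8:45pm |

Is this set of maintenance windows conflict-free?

No

Sorted by start: S40, S41, S43, S42, S44, S45, S46, S47.
S41 starts before S40 ends → S40 and S41 overlap.
That's a conflict, so the schedule is not conflict-free.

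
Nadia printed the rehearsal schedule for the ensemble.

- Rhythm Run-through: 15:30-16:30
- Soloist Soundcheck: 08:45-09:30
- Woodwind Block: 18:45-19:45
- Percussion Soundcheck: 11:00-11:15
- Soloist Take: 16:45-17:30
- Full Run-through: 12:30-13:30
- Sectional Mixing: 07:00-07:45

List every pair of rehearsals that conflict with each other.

no overlapping pairs

Check each pair: they overlap iff neither finishes before the other starts.
Sorted by start: Sectional Mixing, Soloist Soundcheck, Percussion Soundcheck, Full Run-through, Rhythm Run-through, Soloist Take, Woodwind Block.
Soloist Soundcheck starts after Sectional Mixing ends, so Sectional Mixing has no further overlaps.
Percussion Soundcheck starts after Soloist Soundcheck ends, so Soloist Soundcheck has no further overlaps.
Full Run-through starts after Percussion Soundcheck ends, so Percussion Soundcheck has no further overlaps.
Rhythm Run-through starts after Full Run-through ends, so Full Run-through has no further overlaps.
Soloist Take starts after Rhythm Run-through ends, so Rhythm Run-through has no further overlaps.
Woodwind Block starts after Soloist Take ends.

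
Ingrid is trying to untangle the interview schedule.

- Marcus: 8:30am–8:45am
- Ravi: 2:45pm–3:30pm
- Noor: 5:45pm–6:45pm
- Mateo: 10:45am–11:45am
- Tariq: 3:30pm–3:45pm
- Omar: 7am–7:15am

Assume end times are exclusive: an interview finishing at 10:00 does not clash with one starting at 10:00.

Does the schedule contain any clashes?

Check each pair: they overlap iff neither finishes before the other starts.
Sorted by start: Omar, Marcus, Mateo, Ravi, Tariq, Noor.
Marcus starts after Omar ends, so nothing later overlaps Omar either.
Mateo starts after Marcus ends, so nothing later overlaps Marcus either.
Ravi starts after Mateo ends, so nothing later overlaps Mateo either.
Tariq starts exactly when Ravi ends (back-to-back, no overlap), so nothing later overlaps Ravi either.
Noor starts after Tariq ends.
Every pair is clear; the schedule has no overlaps.

No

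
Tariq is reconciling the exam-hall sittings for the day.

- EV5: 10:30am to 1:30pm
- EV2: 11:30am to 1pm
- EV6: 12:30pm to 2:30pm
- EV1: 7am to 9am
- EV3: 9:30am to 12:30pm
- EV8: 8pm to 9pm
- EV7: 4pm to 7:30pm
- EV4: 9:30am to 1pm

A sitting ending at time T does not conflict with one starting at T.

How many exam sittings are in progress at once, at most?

Sort all start/end points and keep a running count:
7am start EV1 → 1
9am end EV1 → 0
9:30am start EV3 → 1
9:30am start EV4 → 2
10:30am start EV5 → 3
11:30am start EV2 → 4
12:30pm end EV3 → 3
12:30pm start EV6 → 4
1pm end EV2 → 3
1pm end EV4 → 2
1:30pm end EV5 → 1
2:30pm end EV6 → 0
4pm start EV7 → 1
7:30pm end EV7 → 0
8pm start EV8 → 1
9pm end EV8 → 0
Peak is 4, at 11:30am (EV2, EV3, EV4, EV5).

4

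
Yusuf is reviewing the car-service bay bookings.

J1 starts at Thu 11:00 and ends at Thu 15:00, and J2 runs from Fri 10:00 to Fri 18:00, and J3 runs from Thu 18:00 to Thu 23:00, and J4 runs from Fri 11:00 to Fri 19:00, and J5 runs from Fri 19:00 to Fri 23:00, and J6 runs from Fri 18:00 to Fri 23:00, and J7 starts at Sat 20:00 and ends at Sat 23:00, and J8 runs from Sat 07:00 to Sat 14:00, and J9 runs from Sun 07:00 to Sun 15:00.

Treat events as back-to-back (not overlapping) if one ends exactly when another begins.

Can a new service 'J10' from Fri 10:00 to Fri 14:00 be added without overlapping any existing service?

J1: ends Thu 15:00 at or before J10 starts Fri 10:00 → clear.
J3: ends Thu 23:00 at or before J10 starts Fri 10:00 → clear.
J2: starts Fri 10:00 before J10 ends Fri 14:00, and ends Fri 18:00 after J10 starts Fri 10:00 → overlap.
J4: starts Fri 11:00 before J10 ends Fri 14:00, and ends Fri 19:00 after J10 starts Fri 10:00 → overlap.
J6: starts Fri 18:00 at or after J10 ends Fri 14:00 → clear.
J5: starts Fri 19:00 at or after J10 ends Fri 14:00 → clear.
J8: starts Sat 07:00 at or after J10 ends Fri 14:00 → clear.
J7: starts Sat 20:00 at or after J10 ends Fri 14:00 → clear.
J9: starts Sun 07:00 at or after J10 ends Fri 14:00 → clear.
J10 overlaps J2, J4.

No — it overlaps J2, J4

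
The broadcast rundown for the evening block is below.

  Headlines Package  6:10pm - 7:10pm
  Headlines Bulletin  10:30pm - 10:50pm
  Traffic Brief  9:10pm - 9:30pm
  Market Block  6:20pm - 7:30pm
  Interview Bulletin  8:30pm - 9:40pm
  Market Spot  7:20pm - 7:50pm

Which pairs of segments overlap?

Headlines Package & Market Block, Interview Bulletin & Traffic Brief, Market Block & Market Spot

Sorted by start: Headlines Package, Market Block, Market Spot, Interview Bulletin, Traffic Brief, Headlines Bulletin.
Market Block starts before Headlines Package ends → Headlines Package and Market Block overlap.
Market Spot starts after Headlines Package ends, so nothing later overlaps Headlines Package either.
Market Spot starts before Market Block ends → Market Block and Market Spot overlap.
Interview Bulletin starts after Market Block ends, so nothing later overlaps Market Block either.
Interview Bulletin starts after Market Spot ends, so nothing later overlaps Market Spot either.
Traffic Brief starts before Interview Bulletin ends → Interview Bulletin and Traffic Brief overlap.
Headlines Bulletin starts after Interview Bulletin ends.
Headlines Bulletin starts after Traffic Brief ends.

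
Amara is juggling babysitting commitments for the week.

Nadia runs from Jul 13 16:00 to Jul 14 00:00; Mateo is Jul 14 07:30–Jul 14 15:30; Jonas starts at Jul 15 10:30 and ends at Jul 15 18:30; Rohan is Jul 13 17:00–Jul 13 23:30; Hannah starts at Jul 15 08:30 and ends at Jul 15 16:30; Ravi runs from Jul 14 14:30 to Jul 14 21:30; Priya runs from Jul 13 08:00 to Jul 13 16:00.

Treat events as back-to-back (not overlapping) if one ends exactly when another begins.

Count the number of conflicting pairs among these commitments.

3

Sorted by start: Priya, Nadia, Rohan, Mateo, Ravi, Hannah, Jonas.
Nadia starts exactly when Priya ends (back-to-back, no overlap), so Priya has no further overlaps.
Rohan starts before Nadia ends → Nadia and Rohan overlap.
Mateo starts after Nadia ends, so Nadia has no further overlaps.
Mateo starts after Rohan ends, so Rohan has no further overlaps.
Ravi starts before Mateo ends → Mateo and Ravi overlap.
Hannah starts after Mateo ends, so Mateo has no further overlaps.
Hannah starts after Ravi ends, so Ravi has no further overlaps.
Jonas starts before Hannah ends → Hannah and Jonas overlap.
Overlapping pairs: Hannah & Jonas, Mateo & Ravi, Nadia & Rohan — 3 in total.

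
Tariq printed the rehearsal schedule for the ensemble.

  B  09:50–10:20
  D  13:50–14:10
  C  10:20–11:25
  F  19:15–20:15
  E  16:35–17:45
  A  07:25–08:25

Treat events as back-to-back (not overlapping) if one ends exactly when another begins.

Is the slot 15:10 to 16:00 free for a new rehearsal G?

A: ends 08:25 at or before G starts 15:10 → clear.
B: ends 10:20 at or before G starts 15:10 → clear.
C: ends 11:25 at or before G starts 15:10 → clear.
D: ends 14:10 at or before G starts 15:10 → clear.
E: starts 16:35 at or after G ends 16:00 → clear.
F: starts 19:15 at or after G ends 16:00 → clear.

Yes — the slot is free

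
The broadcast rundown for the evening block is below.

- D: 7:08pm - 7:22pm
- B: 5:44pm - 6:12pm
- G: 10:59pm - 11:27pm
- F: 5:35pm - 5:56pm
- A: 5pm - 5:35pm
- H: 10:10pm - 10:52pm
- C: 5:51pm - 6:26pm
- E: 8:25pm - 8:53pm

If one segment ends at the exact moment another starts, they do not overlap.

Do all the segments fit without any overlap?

Sorted by start: A, F, B, C, D, E, H, G.
F starts exactly when A ends (back-to-back, no overlap), so A has no further overlaps.
B starts before F ends → F and B overlap.
That's a conflict, so the schedule is not conflict-free.

No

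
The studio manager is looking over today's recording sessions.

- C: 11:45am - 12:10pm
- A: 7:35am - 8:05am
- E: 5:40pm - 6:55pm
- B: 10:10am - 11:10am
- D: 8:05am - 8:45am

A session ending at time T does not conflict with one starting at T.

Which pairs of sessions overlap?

Check each pair: they overlap iff neither finishes before the other starts.
Sorted by start: A, D, B, C, E.
D starts exactly when A ends (back-to-back, no overlap), so nothing later overlaps A either.
B starts after D ends, so nothing later overlaps D either.
C starts after B ends, so nothing later overlaps B either.
E starts after C ends.

no conflicts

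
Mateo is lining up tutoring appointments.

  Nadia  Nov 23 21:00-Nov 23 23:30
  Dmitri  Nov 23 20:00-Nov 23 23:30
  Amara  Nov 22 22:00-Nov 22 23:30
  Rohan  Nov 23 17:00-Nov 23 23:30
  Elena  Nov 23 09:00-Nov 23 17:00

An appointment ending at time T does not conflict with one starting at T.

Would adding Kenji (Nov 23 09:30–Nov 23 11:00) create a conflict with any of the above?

Amara: ends Nov 22 23:30 at or before Kenji starts Nov 23 09:30 → clear.
Elena: starts Nov 23 09:00 before Kenji ends Nov 23 11:00, and ends Nov 23 17:00 after Kenji starts Nov 23 09:30 → overlap.
Rohan: starts Nov 23 17:00 at or after Kenji ends Nov 23 11:00 → clear.
Dmitri: starts Nov 23 20:00 at or after Kenji ends Nov 23 11:00 → clear.
Nadia: starts Nov 23 21:00 at or after Kenji ends Nov 23 11:00 → clear.
Kenji overlaps Elena.

Yes — it overlaps Elena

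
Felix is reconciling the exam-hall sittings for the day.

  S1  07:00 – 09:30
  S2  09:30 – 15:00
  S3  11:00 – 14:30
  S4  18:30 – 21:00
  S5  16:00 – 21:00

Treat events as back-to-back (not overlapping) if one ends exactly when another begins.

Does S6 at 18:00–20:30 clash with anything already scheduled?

Yes — it overlaps S4, S5

S1: ends 09:30 at or before S6 starts 18:00 → clear.
S2: ends 15:00 at or before S6 starts 18:00 → clear.
S3: ends 14:30 at or before S6 starts 18:00 → clear.
S5: starts 16:00 before S6 ends 20:30, and ends 21:00 after S6 starts 18:00 → overlap.
S4: starts 18:30 before S6 ends 20:30, and ends 21:00 after S6 starts 18:00 → overlap.
S6 overlaps S4, S5.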